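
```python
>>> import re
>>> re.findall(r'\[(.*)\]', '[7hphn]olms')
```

Scanning left to right: at [0:7] match '[7hphn]', group 1 = '7hphn'.
Because there's exactly one group, `findall` drops the full match and keeps group 1 from the one hit.

['7hphn']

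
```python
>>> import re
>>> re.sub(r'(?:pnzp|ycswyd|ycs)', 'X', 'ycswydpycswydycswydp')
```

'XpXXp'

`|` is ordered: at each position the engine commits to the first alternative that works.
`sub` substitutes 'X' at each match site.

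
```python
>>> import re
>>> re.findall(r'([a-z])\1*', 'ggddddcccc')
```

['g', 'd', 'c']

`\1` is not a pattern — it's the concrete string captured by group 1, re-applied verbatim.
Matches: at [0:2] match 'gg', group 1 = 'g'; at [2:6] match 'dddd', group 1 = 'd'; at [6:10] match 'cccc', group 1 = 'c'.
Because there's exactly one group, `findall` drops the full match and keeps group 1 from each hit.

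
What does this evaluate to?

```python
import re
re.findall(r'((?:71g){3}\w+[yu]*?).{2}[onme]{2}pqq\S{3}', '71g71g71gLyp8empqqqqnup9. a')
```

The pattern matches the literal '71g' repeated 3 times, then one or more of a word character, then zero or more of one of [yu] (lazy) (captured); then exactly 2 of any character, then exactly 2 of one of [onme]; then the literal 'pqq', then exactly 3 of a non-whitespace character.
Matches: at [0:21] match '71g71g71gLyp8empqqqqn', group 1 = '71g71g71gLy'.
With a single group, `findall` returns only what that group captured — 1 item.

['71g71g71gLy']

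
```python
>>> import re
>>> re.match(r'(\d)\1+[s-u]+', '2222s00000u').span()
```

A backreference is literal: `\1` must see the identical characters the first group matched.
`match` is anchored at position 0; if the pattern doesn't fit there, it returns None.
The match spans [0:5] → '2222s'.
Captured: group 1 = '2'.

(0, 5)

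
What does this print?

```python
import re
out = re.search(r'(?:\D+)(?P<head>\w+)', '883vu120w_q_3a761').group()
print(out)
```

This matches one or more of a non-digit (non-capturing group); then one or more of a word character (captured as 'head').
`search` walks the string left to right and returns the first match it finds.
The match spans [3:17] → 'vu120w_q_3a761'.
Captured: group 1 = '120w_q_3a761'.

vu120w_q_3a761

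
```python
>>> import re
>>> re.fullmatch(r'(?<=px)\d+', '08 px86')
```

The lookaround is zero-width — it requires the adjacent text to match without consuming it, so the asserted text isn't part of the match.
`re.fullmatch` is like wrapping the pattern in `^…$` (in single-line mode).
Here the pattern can't cover the whole string, so the call returns None.

None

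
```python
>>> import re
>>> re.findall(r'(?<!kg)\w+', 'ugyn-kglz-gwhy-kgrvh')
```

Because the assertion is negative and zero-width, positions next to the forbidden text are skipped.
No capturing groups, so `findall` returns the 4 full match strings.

['ugyn', 'kglz', 'gwhy', 'kgrvh']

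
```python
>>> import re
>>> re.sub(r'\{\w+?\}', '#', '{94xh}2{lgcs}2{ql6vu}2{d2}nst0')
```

'#2#2#2#nst0'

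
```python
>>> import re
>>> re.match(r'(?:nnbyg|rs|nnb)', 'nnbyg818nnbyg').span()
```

(0, 5)

Alternation tries branches left to right and keeps the first one that lets the overall match succeed at that position.
With `match`, the pattern is implicitly anchored at the beginning.
The match spans [0:5] → 'nnbyg'.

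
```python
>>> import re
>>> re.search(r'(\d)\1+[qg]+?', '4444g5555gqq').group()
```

`\1` is not a pattern — it's the concrete string captured by group 1, re-applied verbatim.
The match spans [0:5] → '4444g'.

'4444g'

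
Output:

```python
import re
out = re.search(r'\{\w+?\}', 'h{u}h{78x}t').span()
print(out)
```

(1, 4)

The match spans [1:4] → '{u}'.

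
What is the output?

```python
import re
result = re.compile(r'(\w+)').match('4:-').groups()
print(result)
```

('4',)

This matches one or more of a word character (captured).
`re.match` only tries the pattern at the start of the string.
The match spans [0:1] → '4'.
Captured: group 1 = '4'.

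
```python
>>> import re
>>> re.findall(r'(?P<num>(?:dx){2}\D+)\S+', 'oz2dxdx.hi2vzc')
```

With a single group, `findall` returns only what that group captured — 1 item.

['dxdx.hi']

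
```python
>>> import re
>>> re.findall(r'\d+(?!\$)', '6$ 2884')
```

['2884']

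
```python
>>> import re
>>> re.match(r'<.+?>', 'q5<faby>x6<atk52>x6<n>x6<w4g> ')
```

None

`re.match` only tries the pattern at the start of the string.
Here position 0 doesn't satisfy it, so the call returns None.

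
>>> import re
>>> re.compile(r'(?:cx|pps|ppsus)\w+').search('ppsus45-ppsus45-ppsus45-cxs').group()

'ppsus45'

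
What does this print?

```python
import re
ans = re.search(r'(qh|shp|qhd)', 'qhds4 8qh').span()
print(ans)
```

Alternation isn't longest-match — the leftmost alternative that fits at this position is chosen.
`search` walks the string left to right and returns the first match it finds.
The match spans [0:2] → 'qh'.
Captured: group 1 = 'qh'.

(0, 2)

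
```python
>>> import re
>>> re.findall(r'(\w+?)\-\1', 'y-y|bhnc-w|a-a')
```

['y', 'a']

The backreference `\1` re-matches whatever the first group consumed, character for character.
Scanning left to right: at [0:3] match 'y-y', group 1 = 'y'; at [11:14] match 'a-a', group 1 = 'a'.
Because there's exactly one group, `findall` drops the full match and keeps group 1 from each hit.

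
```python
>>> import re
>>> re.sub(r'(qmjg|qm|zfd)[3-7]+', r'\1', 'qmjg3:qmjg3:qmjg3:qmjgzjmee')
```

Matches: at [0:5] → 'qmjg3'; at [6:11] → 'qmjg3'; at [12:17] → 'qmjg3'.
The replacement refers to a captured group, so each match is rewritten using its own captured text.

'qmjg:qmjg:qmjg:qmjgzjmee'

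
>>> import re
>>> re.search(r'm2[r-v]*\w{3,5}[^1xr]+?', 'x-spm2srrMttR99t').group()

Lazy quantifiers expand one character at a time until the remainder of the pattern can match.
The match spans [4:15] → 'm2srrMttR99'.

'm2srrMttR99'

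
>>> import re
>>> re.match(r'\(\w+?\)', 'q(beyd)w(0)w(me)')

None

`re.match` won't scan ahead — the pattern has to work from the very first character.
Here the pattern fails at index 0, so the call returns None.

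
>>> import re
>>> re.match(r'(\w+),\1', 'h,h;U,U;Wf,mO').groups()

('h',)

The match spans [0:3] → 'h,h'.
Captured: group 1 = 'h'.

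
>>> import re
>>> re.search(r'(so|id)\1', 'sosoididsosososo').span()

(0, 4)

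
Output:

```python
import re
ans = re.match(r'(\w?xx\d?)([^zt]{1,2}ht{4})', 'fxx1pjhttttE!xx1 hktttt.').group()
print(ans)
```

Pattern: optionally a word character, then the literal 'xx', then optionally a digit (captured); then 1 to 2 of any character except [zt], then the literal 'h', then exactly 4 of the literal 't' (captured).
`re.match` only tries the pattern at the start of the string.
The match spans [0:11] → 'fxx1pjhtttt'.
Captured: group 1 = 'fxx1', group 2 = 'pjhtttt'.

fxx1pjhtttt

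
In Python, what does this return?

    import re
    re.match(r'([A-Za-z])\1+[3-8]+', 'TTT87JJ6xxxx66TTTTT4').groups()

('T',)

The match spans [0:5] → 'TTT87'.
Captured: group 1 = 'T'.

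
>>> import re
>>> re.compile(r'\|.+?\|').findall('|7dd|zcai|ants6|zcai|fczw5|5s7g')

['|7dd|', '|ants6|', '|fczw5|']

Matches: at [0:5] → '|7dd|'; at [9:16] → '|ants6|'; at [20:27] → '|fczw5|'.
With no groups in the pattern, `findall` gives back each whole match — 3 here.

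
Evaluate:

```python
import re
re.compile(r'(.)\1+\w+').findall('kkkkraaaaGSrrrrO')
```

['k']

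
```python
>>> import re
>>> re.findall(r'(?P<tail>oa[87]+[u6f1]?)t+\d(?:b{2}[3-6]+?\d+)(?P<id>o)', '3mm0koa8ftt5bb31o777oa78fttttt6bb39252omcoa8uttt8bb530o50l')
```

This matches the literal 'oa', then one or more of one of [87], then optionally one of [u6f1] (captured as 'tail'); then one or more of the literal 't', then a digit; then exactly 2 of a literal 'b', then one or more of a character in [3-6] (lazy), then one or more of a digit (non-capturing group); then a literal 'o' (captured as 'id').
Scanning left to right: at [5:17] match 'oa8ftt5bb31o', groups = ('oa8f', 'o'); at [20:39] match 'oa78fttttt6bb39252o', groups = ('oa78f', 'o'); at [41:55] match 'oa8uttt8bb530o', groups = ('oa8u', 'o').
With 2 capturing groups, `findall` returns a 2-tuple per match.

[('oa8f', 'o'), ('oa78f', 'o'), ('oa8u', 'o')]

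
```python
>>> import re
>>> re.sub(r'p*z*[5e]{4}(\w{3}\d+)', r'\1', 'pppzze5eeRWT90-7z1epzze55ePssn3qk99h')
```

This matches zero or more of a literal 'p', then zero or more of a literal 'z', then exactly 4 of one of [5e]; then exactly 3 of a word character, then one or more of a digit (captured).
Matches: at [0:14] → 'pppzze5eeRWT90'.
The replacement refers to a captured group, so each match is rewritten using its own captured text.

'RWT90-7z1epzze55ePssn3qk99h'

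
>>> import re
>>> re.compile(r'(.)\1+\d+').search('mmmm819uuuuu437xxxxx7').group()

'mmmm819'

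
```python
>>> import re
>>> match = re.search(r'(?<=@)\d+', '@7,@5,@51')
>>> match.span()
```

The `(?=…)`/`(?<=…)` assertion just peeks at neighbouring text; it doesn't advance the match position.
The match spans [1:2] → '7'.

(1, 2)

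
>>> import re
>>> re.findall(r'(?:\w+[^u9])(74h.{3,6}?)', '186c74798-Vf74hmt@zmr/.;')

With the lazy modifier that quantifier settles for the fewest repetitions that let the rest of the pattern succeed (the atoms after it are unaffected and can still be greedy).
`findall` collects group 1 from the one match (1 total).

['74hmt@']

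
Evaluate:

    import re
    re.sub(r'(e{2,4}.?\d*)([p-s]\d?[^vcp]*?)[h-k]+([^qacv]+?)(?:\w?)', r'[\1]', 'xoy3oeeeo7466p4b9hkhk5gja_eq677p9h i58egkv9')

A `+?`/`*?`/`{m,n}?` starts at its minimum and grows only as far as needed for what follows to match.
`\1` in the replacement pulls in group 1's text for each match.

'xoy3o[eeeo7466]ja_eq677p9h i58egkv9'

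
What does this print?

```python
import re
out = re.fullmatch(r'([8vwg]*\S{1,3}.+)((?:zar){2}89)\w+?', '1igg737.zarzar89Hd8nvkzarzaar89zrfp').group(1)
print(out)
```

1igg737.

The match spans [0:35] → '1igg737.zarzar89Hd8nvkzarzaar89zrfp'.
Captured: group 1 = '1igg737.', group 2 = 'zarzar89'.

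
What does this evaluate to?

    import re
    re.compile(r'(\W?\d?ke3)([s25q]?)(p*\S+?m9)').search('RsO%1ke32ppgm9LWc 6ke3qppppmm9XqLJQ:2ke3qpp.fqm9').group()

'%1ke32ppgm9'

Pattern: optionally a non-word character, then optionally a digit, then the literal 'ke3' (captured); then optionally one of [s25q] (captured); then zero or more of the literal 'p', then one or more of a non-whitespace character (lazy), then the literal 'm9' (captured).
`re.search` tries every starting position until one works.
The match spans [3:14] → '%1ke32ppgm9'.
Captured: group 1 = '%1ke3', group 2 = '2', group 3 = 'ppgm9'.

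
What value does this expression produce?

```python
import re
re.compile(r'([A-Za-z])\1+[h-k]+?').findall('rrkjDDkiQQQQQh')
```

`\1` is not a pattern — it's the concrete string captured by group 1, re-applied verbatim.
`findall` collects group 1 from each match (3 total).

['r', 'D', 'Q']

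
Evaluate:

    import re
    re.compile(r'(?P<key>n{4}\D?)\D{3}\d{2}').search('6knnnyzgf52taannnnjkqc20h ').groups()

The pattern matches exactly 4 of the literal 'n', then optionally a non-digit (captured as 'key'); then exactly 3 of a non-digit, then exactly 2 of a digit.
`search` walks the string left to right and returns the first match it finds.
The match spans [14:24] → 'nnnnjkqc20'.
Captured: group 1 = 'nnnnj'.

('nnnnj',)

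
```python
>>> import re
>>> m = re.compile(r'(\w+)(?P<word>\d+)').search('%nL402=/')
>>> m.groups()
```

The pattern matches one or more of a word character (captured); then one or more of a digit (captured as 'word').
`re.search` tries every starting position until one works.
The match spans [1:6] → 'nL402'.
Captured: group 1 = 'nL40', group 2 = '2'.

('nL40', '2')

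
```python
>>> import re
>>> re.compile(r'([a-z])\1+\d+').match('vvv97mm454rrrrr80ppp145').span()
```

(0, 5)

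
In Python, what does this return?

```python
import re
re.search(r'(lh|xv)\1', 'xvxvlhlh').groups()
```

('xv',)

After group 1 captures some text, `\1` only succeeds where that same text appears again.
`re.search` tries every starting position until one works.
The match spans [0:4] → 'xvxv'.
Captured: group 1 = 'xv'.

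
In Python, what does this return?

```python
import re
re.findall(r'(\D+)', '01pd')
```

Pattern: one or more of a non-digit (captured).
One capturing group, so `findall` returns just the captured substring from the one match — 1 in all.

['pd']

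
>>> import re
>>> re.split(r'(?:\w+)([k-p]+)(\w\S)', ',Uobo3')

[',', 'o', 'bo', '3']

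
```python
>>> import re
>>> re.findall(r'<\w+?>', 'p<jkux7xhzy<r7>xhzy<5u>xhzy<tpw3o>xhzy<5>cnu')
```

Matches: at [11:15] → '<r7>'; at [19:23] → '<5u>'; at [27:34] → '<tpw3o>'; at [38:41] → '<5>'.
With no groups in the pattern, `findall` gives back each whole match — 4 here.

['<r7>', '<5u>', '<tpw3o>', '<5>']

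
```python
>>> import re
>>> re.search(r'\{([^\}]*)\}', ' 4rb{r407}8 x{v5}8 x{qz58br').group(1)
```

The match spans [4:10] → '{r407}'.
Captured: group 1 = 'r407'.

'r407'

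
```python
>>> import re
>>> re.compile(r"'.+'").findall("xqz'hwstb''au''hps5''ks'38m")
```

["'hwstb''au''hps5''ks'"]

Walking the string: at [3:24] → "'hwstb''au''hps5''ks'".
`findall` yields the raw match text (1 of them) because the pattern has no groups.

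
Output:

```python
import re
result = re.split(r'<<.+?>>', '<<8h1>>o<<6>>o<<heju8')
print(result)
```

With the lazy modifier that quantifier settles for the fewest repetitions that let the rest of the pattern succeed (the atoms after it are unaffected and can still be greedy).
`split` removes every match and returns the 3 fragments in between.

['', 'o', 'o<<heju8']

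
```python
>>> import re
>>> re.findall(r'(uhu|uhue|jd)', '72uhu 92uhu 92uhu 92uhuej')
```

Alternation tries branches left to right and keeps the first one that lets the overall match succeed at that position.
With a single group, `findall` returns only what that group captured — 4 items.

['uhu', 'uhu', 'uhu', 'uhu']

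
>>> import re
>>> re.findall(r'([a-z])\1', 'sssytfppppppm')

['s', 'p', 'p', 'p']

`\1` is not a pattern — it's the concrete string captured by group 1, re-applied verbatim.
`findall` collects group 1 from each match (4 total).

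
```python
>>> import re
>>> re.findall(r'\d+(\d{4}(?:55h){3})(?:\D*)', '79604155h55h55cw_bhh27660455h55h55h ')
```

['660455h55h55h']

This matches one or more of a digit; then exactly 4 of a digit, then the literal '55h' repeated 3 times (captured); then zero or more of a non-digit (non-capturing group).
Walking the string: at [20:36] match '27660455h55h55h ', group 1 = '660455h55h55h'.
With a single group, `findall` returns only what that group captured — 1 item.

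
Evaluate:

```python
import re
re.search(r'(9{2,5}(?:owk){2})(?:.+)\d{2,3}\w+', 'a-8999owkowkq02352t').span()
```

(3, 19)

This matches 2 to 5 of the literal '9', then the literal 'owk' repeated 2 times (captured); then one or more of any character (non-capturing group); then 2 to 3 of a digit, then one or more of a word character.
`re.search` tries every starting position until one works.
The match spans [3:19] → '999owkowkq02352t'.
Captured: group 1 = '999owkowk'.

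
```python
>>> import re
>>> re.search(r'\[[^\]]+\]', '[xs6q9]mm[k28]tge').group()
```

Unlike `match`, `search` isn't anchored — it looks for the pattern anywhere in the string.
The match spans [0:7] → '[xs6q9]'.

'[xs6q9]'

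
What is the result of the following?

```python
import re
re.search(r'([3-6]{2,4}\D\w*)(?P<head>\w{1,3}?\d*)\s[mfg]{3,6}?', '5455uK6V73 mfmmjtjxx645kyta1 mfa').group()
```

'5455uK6V73 mfm'

This matches 2 to 4 of a character in [3-6], then a non-digit, then zero or more of a word character (captured); then 1 to 3 of a word character (lazy), then zero or more of a digit (captured as 'head'); then whitespace, then 3 to 6 of one of [mfg] (lazy).
`re.search` tries every starting position until one works.
The match spans [0:14] → '5455uK6V73 mfm'.
Captured: group 1 = '5455uK6V7', group 2 = '3'.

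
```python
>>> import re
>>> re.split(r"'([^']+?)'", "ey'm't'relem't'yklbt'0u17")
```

['ey', 'm', 't', 'relem', 't', 'yklbt', '0u17']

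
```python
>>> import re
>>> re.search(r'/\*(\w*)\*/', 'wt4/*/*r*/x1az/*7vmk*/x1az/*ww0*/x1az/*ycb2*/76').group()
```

Unlike `match`, `search` isn't anchored — it looks for the pattern anywhere in the string.
The match spans [5:10] → '/*r*/'.
Captured: group 1 = 'r'.

'/*r*/'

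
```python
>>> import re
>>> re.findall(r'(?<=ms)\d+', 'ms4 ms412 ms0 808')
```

['4', '412', '0']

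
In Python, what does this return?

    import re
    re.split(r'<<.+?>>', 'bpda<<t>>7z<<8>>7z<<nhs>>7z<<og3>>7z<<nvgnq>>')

['bpda', '7z', '7z', '7z', '7z', '']

Matches to split on: at [4:9] → '<<t>>'; at [11:16] → '<<8>>'; at [18:25] → '<<nhs>>'; at [27:34] → '<<og3>>'; at [36:45] → '<<nvgnq>>'.
`split` removes every match and returns the 6 fragments in between.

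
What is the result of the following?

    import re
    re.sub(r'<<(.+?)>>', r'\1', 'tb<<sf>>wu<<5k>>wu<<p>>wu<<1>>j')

'tbsfwu5kwupwu1j'

A non-greedy quantifier consumes as few characters as it can — just enough that the remainder of the pattern still matches from where it stops; whatever follows it matches normally.
The replacement refers to a captured group, so each match is rewritten using its own captured text.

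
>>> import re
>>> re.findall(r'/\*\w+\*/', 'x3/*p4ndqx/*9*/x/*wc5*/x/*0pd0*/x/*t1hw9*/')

['/*9*/', '/*wc5*/', '/*0pd0*/', '/*t1hw9*/']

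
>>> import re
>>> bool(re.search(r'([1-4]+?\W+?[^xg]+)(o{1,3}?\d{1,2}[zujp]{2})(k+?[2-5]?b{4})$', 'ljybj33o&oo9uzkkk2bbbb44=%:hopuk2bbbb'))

False

Pattern: one or more of a character in [1-4] (lazy), then one or more of a non-word character (lazy), then one or more of any character except [xg] (captured); then 1 to 3 of the literal 'o' (lazy), then 1 to 2 of a digit, then exactly 2 of one of [zujp] (captured); then one or more of the literal 'k' (lazy), then optionally a character in [2-5], then exactly 4 of a literal 'b' (captured); then anchored at the end.
`search` walks the string left to right and returns the first match it finds.
Here no position works, so the call returns None, and `bool(None)` is False.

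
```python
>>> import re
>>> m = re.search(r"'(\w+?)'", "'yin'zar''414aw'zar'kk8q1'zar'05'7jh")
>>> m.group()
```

"'yin'"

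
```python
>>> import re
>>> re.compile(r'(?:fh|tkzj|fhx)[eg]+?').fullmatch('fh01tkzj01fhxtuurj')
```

`re.fullmatch` is like wrapping the pattern in `^…$` (in single-line mode).
Here the string isn't matched end-to-end, so the call returns None.

None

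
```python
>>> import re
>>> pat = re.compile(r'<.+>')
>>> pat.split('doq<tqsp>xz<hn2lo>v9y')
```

Matches to split on: at [3:18] → '<tqsp>xz<hn2lo>'.
Each match becomes a cut point; 2 segments remain.

['doq', 'v9y']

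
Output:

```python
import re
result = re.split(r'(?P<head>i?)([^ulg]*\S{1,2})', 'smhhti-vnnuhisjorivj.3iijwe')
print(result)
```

This matches optionally a literal 'i' (captured as 'head'); then zero or more of any character except [ulg], then 1 to 2 of a non-whitespace character (captured).
Matches to split on: at [0:12] → 'smhhti-vnnuh'; at [12:27] → 'isjorivj.3iijwe'.
With a capturing group present, the delimiter's captured portion is kept in the result list.

['', '', 'smhhti-vnnuh', '', 'i', 'sjorivj.3iijwe', '']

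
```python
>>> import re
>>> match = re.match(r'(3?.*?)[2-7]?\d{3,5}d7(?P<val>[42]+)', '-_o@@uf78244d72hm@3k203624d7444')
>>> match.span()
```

The pattern matches optionally a literal '3', then zero or more of any character (lazy) (captured); then optionally a character in [2-7], then 3 to 5 of a digit, then the literal 'd7'; then one or more of one of [42] (captured as 'val').
A `+?`/`*?`/`{m,n}?` starts at its minimum and grows only as far as needed for what follows to match.
`match` is anchored at position 0; if the pattern doesn't fit there, it returns None.
The match spans [0:15] → '-_o@@uf78244d72'.
Captured: group 1 = '-_o@@uf', group 2 = '2'.

(0, 15)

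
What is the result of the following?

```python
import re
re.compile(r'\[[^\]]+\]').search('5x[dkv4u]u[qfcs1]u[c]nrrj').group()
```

The match spans [2:9] → '[dkv4u]'.

'[dkv4u]'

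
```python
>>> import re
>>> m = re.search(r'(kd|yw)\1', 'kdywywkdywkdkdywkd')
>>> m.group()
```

'ywyw'

`\1` has to match the exact text group 1 already captured.
The match spans [2:6] → 'ywyw'.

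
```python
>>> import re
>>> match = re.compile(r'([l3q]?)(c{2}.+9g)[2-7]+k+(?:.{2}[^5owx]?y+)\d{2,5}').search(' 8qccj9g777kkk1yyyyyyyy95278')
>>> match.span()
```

The match spans [2:28] → 'qccj9g777kkk1yyyyyyyy95278'.

(2, 28)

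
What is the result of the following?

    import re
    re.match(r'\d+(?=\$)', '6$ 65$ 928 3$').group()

'6'

`re.match` won't scan ahead — the pattern has to work from the very first character.
The match spans [0:1] → '6'.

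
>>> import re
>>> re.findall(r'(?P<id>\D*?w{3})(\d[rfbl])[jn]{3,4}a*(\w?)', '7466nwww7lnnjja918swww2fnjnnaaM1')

This matches zero or more of a non-digit (lazy), then exactly 3 of the literal 'w' (captured as 'id'); then a digit, then one of [rfbl] (captured); then 3 to 4 of one of [jn], then zero or more of the literal 'a'; then optionally a word character (captured).
Walking the string: at [4:16] match 'nwww7lnnjja9', groups = ('nwww', '7l', '9'); at [18:31] match 'swww2fnjnnaaM', groups = ('swww', '2f', 'M').
Multiple groups make `findall` return tuples — one 3-tuple for each match.

[('nwww', '7l', '9'), ('swww', '2f', 'M')]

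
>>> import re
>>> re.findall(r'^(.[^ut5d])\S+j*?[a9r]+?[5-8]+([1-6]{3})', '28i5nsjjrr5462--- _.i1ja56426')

[('28', '462')]

Pattern: anchored at the start of the string; then any character, then any character except [ut5d] (captured); then one or more of a non-whitespace character, then zero or more of the literal 'j' (lazy); then one or more of one of [a9r] (lazy); then one or more of a character in [5-8]; then exactly 3 of a character in [1-6] (captured).
`findall` packs the 2 group values into a tuple for every match.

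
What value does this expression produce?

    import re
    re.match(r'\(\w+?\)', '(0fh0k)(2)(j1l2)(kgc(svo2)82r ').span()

(0, 7)

`re.match` only tries the pattern at the start of the string.
The match spans [0:7] → '(0fh0k)'.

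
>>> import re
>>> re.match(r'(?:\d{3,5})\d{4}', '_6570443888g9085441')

None

Pattern: 3 to 5 of a digit (non-capturing group); then exactly 4 of a digit.
`re.match` only tries the pattern at the start of the string.
Here the string doesn't start with a match, so the call returns None.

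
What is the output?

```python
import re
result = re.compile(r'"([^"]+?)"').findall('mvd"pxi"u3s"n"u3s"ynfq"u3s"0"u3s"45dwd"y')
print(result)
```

['pxi', 'n', 'ynfq', '0', '45dwd']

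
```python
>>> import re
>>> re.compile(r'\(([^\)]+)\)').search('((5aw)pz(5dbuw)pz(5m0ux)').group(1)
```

'(5aw'

`search` walks the string left to right and returns the first match it finds.
The match spans [0:6] → '((5aw)'.
Captured: group 1 = '(5aw'.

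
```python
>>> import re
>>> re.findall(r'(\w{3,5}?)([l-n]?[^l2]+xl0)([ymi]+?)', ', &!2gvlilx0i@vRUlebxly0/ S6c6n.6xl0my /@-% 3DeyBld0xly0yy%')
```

Pattern: 3 to 5 of a word character (lazy) (captured); then optionally a character in [l-n], then one or more of any character except [l2], then the literal 'xl0' (captured); then one or more of one of [ymi] (lazy) (captured).
Because the quantifier is non-greedy, it stops expanding at the earliest point where the rest of the pattern can succeed.
Walking the string: at [16:37] match 'Ulebxly0/ S6c6n.6xl0m', groups = ('Ulebx', 'ly0/ S6c6n.6xl0', 'm').
`findall` packs the 3 group values into a tuple for every match.

[('Ulebx', 'ly0/ S6c6n.6xl0', 'm')]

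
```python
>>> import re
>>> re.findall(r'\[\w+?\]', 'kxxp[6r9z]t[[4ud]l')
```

Since nothing is captured, `findall` lists the 2 matched substrings directly.

['[6r9z]', '[4ud]']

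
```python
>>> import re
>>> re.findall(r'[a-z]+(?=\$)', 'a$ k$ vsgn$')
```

The positive lookaround only admits positions where the adjacent text matches; those characters stay outside the span.
Since nothing is captured, `findall` lists the 3 matched substrings directly.

['a', 'k', 'vsgn']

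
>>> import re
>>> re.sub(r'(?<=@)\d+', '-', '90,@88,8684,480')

'90,@-,8684,480'

The lookaround is zero-width — it requires the adjacent text to match without consuming it, so the asserted text isn't part of the match.
Every occurrence is swapped for '-'.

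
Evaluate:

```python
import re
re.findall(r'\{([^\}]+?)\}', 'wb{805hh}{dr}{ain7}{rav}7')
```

Matches: at [2:9] match '{805hh}', group 1 = '805hh'; at [9:13] match '{dr}', group 1 = 'dr'; at [13:19] match '{ain7}', group 1 = 'ain7'; at [19:24] match '{rav}', group 1 = 'rav'.
`findall` collects group 1 from each match (4 total).

['805hh', 'dr', 'ain7', 'rav']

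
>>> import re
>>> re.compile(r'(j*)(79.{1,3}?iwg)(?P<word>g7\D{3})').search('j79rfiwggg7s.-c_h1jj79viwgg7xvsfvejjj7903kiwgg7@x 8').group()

'jj79viwgg7xvs'

The match spans [18:31] → 'jj79viwgg7xvs'.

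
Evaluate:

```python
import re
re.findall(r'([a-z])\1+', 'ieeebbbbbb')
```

`\1` is not a pattern — it's the concrete string captured by group 1, re-applied verbatim.
`findall` collects group 1 from each match (2 total).

['e', 'b']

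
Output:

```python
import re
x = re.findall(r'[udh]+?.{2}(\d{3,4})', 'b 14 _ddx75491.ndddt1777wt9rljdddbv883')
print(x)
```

The pattern matches one or more of one of [udh] (lazy), then exactly 2 of any character; then 3 to 4 of a digit (captured).
A `+?`/`*?`/`{m,n}?` starts at its minimum and grows only as far as needed for what follows to match.
Walking the string: at [6:13] match 'ddx7549', group 1 = '7549'; at [16:24] match 'dddt1777', group 1 = '1777'; at [30:38] match 'dddbv883', group 1 = '883'.
Because there's exactly one group, `findall` drops the full match and keeps group 1 from each hit.

['7549', '1777', '883']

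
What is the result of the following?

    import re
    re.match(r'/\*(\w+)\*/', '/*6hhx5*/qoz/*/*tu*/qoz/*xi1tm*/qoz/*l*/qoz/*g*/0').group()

With `match`, the pattern is implicitly anchored at the beginning.
The match spans [0:9] → '/*6hhx5*/'.

'/*6hhx5*/'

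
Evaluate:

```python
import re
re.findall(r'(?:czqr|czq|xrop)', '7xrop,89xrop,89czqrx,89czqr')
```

Alternation tries branches left to right and keeps the first one that lets the overall match succeed at that position.
Matches: at [1:5] → 'xrop'; at [8:12] → 'xrop'; at [15:19] → 'czqr'; at [23:27] → 'czqr'.
`findall` yields the raw match text (4 of them) because the pattern has no groups.

['xrop', 'xrop', 'czqr', 'czqr']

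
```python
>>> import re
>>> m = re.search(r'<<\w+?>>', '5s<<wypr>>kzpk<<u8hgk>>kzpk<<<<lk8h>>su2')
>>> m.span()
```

(2, 10)

`re.search` scans for the first position where the pattern succeeds.
The match spans [2:10] → '<<wypr>>'.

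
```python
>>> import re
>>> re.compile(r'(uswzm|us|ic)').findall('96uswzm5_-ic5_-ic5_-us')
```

`|` is ordered: at each position the engine commits to the first alternative that works.
Because there's exactly one group, `findall` drops the full match and keeps group 1 from each hit.

['uswzm', 'ic', 'ic', 'us']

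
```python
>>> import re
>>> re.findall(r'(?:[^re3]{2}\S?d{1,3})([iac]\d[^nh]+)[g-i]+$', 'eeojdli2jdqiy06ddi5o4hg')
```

The pattern matches exactly 2 of any character except [re3], then optionally a non-whitespace character, then 1 to 3 of the literal 'd' (non-capturing group); then one of [iac], then a digit, then one or more of any character except [nh] (captured); then one or more of a character in [g-i]; then anchored at the end.
Walking the string: at [12:23] match 'y06ddi5o4hg', group 1 = 'i5o4'.
One capturing group, so `findall` returns just the captured substring from the one match — 1 in all.

['i5o4']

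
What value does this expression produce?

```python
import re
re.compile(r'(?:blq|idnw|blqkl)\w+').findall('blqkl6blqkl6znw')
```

['blqkl6blqkl6znw']

Scanning left to right: at [0:15] → 'blqkl6blqkl6znw'.
Since nothing is captured, `findall` lists the 1 matched substring directly.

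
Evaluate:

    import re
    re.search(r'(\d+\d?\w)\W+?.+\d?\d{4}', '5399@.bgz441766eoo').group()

'5399@.bgz441766'

This matches one or more of a digit, then optionally a digit, then a word character (captured); then one or more of a non-word character (lazy); then one or more of any character; then optionally a digit, then exactly 4 of a digit.
The match spans [0:15] → '5399@.bgz441766'.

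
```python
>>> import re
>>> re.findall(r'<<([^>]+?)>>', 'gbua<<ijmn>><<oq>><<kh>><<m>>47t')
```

Because there's exactly one group, `findall` drops the full match and keeps group 1 from each hit.

['ijmn', 'oq', 'kh', 'm']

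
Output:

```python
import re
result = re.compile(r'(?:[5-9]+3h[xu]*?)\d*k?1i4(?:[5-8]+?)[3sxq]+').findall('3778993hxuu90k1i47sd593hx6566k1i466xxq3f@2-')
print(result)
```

['778993hxuu90k1i47s', '593hx6566k1i466xxq3']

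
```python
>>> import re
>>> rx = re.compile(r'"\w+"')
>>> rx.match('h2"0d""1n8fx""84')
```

`re.match` only tries the pattern at the start of the string.
Here the string doesn't start with a match, so the call returns None.

None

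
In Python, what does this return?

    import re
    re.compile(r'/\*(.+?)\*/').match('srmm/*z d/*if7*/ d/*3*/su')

None

`match` is anchored at position 0; if the pattern doesn't fit there, it returns None.
Here the string doesn't start with a match, so the call returns None.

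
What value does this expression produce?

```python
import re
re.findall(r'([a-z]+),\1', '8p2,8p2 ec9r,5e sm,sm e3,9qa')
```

['sm']

The backreference `\1` re-matches whatever the first group consumed, character for character.
Walking the string: at [16:21] match 'sm,sm', group 1 = 'sm'.
Because there's exactly one group, `findall` drops the full match and keeps group 1 from the one hit.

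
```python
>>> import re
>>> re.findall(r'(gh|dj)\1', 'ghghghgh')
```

After group 1 captures some text, `\1` only succeeds where that same text appears again.
Walking the string: at [0:4] match 'ghgh', group 1 = 'gh'; at [4:8] match 'ghgh', group 1 = 'gh'.
With a single group, `findall` returns only what that group captured — 2 items.

['gh', 'gh']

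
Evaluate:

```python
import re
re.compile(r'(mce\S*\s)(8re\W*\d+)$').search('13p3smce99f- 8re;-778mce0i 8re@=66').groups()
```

The match spans [21:34] → 'mce0i 8re@=66'.
Captured: group 1 = 'mce0i ', group 2 = '8re@=66'.

('mce0i ', '8re@=66')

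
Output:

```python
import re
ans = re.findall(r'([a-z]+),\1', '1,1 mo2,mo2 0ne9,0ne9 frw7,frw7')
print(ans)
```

[]

After group 1 captures some text, `\1` only succeeds where that same text appears again.
One capturing group, so `findall` returns just the captured substring from each match — 0 in all.
Nothing in the string satisfies the pattern, so the list is empty.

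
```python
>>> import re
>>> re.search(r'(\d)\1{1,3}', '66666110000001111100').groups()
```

('6',)

`\1` is not a pattern — it's the concrete string captured by group 1, re-applied verbatim.
`search` walks the string left to right and returns the first match it finds.
The match spans [0:4] → '6666'.
Captured: group 1 = '6'.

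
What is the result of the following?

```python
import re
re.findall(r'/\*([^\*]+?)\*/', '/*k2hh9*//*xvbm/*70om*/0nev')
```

['k2hh9', '70om']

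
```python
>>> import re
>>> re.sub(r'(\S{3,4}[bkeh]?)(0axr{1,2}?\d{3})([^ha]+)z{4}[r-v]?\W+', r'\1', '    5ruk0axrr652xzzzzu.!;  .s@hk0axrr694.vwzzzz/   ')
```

'    5ruks@hk'

The pattern matches 3 to 4 of a non-whitespace character, then optionally one of [bkeh] (captured); then the literal '0ax', then 1 to 2 of the literal 'r' (lazy), then exactly 3 of a digit (captured); then one or more of any character except [ha] (captured); then exactly 4 of the literal 'z', then optionally a character in [r-v], then one or more of a non-word character.
The replacement refers to a captured group, so each match is rewritten using its own captured text.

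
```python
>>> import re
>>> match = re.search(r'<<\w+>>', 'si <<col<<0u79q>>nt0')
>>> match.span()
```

(8, 17)

The match spans [8:17] → '<<0u79q>>'.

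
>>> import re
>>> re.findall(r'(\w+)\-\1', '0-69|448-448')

`\1` has to match the exact text group 1 already captured.
Scanning left to right: at [5:12] match '448-448', group 1 = '448'.
Because there's exactly one group, `findall` drops the full match and keeps group 1 from the one hit.

['448']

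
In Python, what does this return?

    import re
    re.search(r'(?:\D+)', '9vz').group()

The pattern matches one or more of a non-digit (non-capturing group).
`re.search` scans for the first position where the pattern succeeds.
The match spans [1:3] → 'vz'.

'vz'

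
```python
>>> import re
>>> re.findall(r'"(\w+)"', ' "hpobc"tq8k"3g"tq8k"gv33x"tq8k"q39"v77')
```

['hpobc', '3g', 'gv33x', 'q39']

Matches: at [1:8] match '"hpobc"', group 1 = 'hpobc'; at [12:16] match '"3g"', group 1 = '3g'; at [20:27] match '"gv33x"', group 1 = 'gv33x'; at [31:36] match '"q39"', group 1 = 'q39'.
One capturing group, so `findall` returns just the captured substring from each match — 4 in all.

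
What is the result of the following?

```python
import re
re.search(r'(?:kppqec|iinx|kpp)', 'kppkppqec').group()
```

'kpp'

`re.search` tries every starting position until one works.
The match spans [0:3] → 'kpp'.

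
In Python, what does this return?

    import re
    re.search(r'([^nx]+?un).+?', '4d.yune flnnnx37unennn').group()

The match spans [0:7] → '4d.yune'.

'4d.yune'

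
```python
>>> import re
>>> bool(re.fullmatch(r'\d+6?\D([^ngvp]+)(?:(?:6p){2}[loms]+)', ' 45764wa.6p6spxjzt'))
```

False

The pattern matches one or more of a digit, then optionally a literal '6', then a non-digit; then one or more of any character except [ngvp] (captured); then the literal '6p' repeated 2 times, then one or more of one of [loms] (non-capturing group).
`re.fullmatch` requires the pattern to consume the entire string.
Here the pattern can't cover the whole string, so the call returns None, and `bool(None)` is False.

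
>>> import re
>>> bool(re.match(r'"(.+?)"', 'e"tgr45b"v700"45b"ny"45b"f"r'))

False

With `match`, the pattern is implicitly anchored at the beginning.
Here the pattern fails at index 0, so the call returns None, and `bool(None)` is False.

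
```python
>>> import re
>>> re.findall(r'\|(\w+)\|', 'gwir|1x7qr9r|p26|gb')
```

['1x7qr9r']

Walking the string: at [4:13] match '|1x7qr9r|', group 1 = '1x7qr9r'.
`findall` collects group 1 from the one match (1 total).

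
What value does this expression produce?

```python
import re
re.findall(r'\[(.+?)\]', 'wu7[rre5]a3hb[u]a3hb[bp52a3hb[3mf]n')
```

['rre5', 'u', 'bp52a3hb[3mf']

A `+?`/`*?`/`{m,n}?` starts at its minimum and grows only as far as needed for what follows to match.
Matches: at [3:9] match '[rre5]', group 1 = 'rre5'; at [13:16] match '[u]', group 1 = 'u'; at [20:34] match '[bp52a3hb[3mf]', group 1 = 'bp52a3hb[3mf'.
`findall` collects group 1 from each match (3 total).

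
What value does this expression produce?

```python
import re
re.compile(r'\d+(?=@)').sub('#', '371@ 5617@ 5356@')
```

'#@ #@ #@'

Lookahead/lookbehind check context without consuming it, so the matched span excludes the asserted characters.
Matches: at [0:3] → '371'; at [5:9] → '5617'; at [11:15] → '5356'.
Each match is replaced by '#'.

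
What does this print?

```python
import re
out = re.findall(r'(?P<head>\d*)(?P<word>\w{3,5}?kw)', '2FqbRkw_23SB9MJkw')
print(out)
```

The pattern matches zero or more of a digit (captured as 'head'); then 3 to 5 of a word character (lazy), then the literal 'kw' (captured as 'word').
Matches: at [0:7] match '2FqbRkw', groups = ('2', 'FqbRkw'); at [8:17] match '23SB9MJkw', groups = ('23', 'SB9MJkw').
Multiple groups make `findall` return tuples — one 2-tuple for each match.

[('2', 'FqbRkw'), ('23', 'SB9MJkw')]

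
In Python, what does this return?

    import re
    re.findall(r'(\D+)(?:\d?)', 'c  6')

['c  ']

One capturing group, so `findall` returns just the captured substring from the one match — 1 in all.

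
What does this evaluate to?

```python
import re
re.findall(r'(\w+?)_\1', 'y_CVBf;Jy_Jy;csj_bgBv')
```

['Jy']

A backreference is literal: `\1` must see the identical characters the first group matched.
`findall` collects group 1 from the one match (1 total).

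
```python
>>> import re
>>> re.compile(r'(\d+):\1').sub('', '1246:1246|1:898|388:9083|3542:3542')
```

'|1:898|388:9083|'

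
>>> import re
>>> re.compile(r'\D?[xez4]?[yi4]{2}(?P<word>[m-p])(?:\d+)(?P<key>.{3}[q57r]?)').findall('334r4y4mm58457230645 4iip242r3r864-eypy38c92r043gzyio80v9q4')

Pattern: optionally a non-digit, then optionally one of [xez4], then exactly 2 of one of [yi4]; then a character in [m-p] (captured as 'word'); then one or more of a digit (non-capturing group); then exactly 3 of any character, then optionally one of [q57r] (captured as 'key').
Scanning left to right: at [20:31] match ' 4iip242r3r', groups = ('p', 'r3r'); at [48:58] match 'gzyio80v9q', groups = ('o', 'v9q').
`findall` packs the 2 group values into a tuple for every match.

[('p', 'r3r'), ('o', 'v9q')]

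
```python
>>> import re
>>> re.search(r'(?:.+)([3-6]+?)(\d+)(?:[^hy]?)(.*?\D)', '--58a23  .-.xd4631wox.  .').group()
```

'--58a23  .-.xd4631wo'

Pattern: one or more of any character (non-capturing group); then one or more of a character in [3-6] (lazy) (captured); then one or more of a digit (captured); then optionally any character except [hy] (non-capturing group); then zero or more of any character (lazy), then a non-digit (captured).
Lazy quantifiers expand one character at a time until the remainder of the pattern can match.
`search` walks the string left to right and returns the first match it finds.
The match spans [0:20] → '--58a23  .-.xd4631wo'.
Captured: group 1 = '3', group 2 = '1', group 3 = 'o'.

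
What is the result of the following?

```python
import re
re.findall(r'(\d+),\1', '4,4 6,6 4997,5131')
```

['4', '6']

The backreference `\1` re-matches whatever the first group consumed, character for character.
One capturing group, so `findall` returns just the captured substring from each match — 2 in all.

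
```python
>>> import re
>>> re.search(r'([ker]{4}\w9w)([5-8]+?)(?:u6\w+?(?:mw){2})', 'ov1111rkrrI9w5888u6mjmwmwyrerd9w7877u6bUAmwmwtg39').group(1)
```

The match spans [6:25] → 'rkrrI9w5888u6mjmwmw'.
Captured: group 1 = 'rkrrI9w', group 2 = '5888'.

'rkrrI9w'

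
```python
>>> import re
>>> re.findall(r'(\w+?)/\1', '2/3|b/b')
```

['b']

After group 1 captures some text, `\1` only succeeds where that same text appears again.
Because there's exactly one group, `findall` drops the full match and keeps group 1 from the one hit.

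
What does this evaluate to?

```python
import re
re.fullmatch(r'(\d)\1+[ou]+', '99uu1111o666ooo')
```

None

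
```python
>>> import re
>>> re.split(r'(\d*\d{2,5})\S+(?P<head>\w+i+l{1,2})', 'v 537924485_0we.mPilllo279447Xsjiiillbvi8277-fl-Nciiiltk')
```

Pattern: zero or more of a digit, then 2 to 5 of a digit (captured); then one or more of a non-whitespace character; then one or more of a word character, then one or more of the literal 'i', then 1 to 2 of a literal 'l' (captured as 'head').
Matches to split on: at [2:54] → '537924485_0we.mPilllo279447Xsjiiillbvi8277-fl-Nciiil'.
The group in the pattern means `split` returns the separators' captures alongside the pieces.

['v ', '537924485', 'iil', 'tk']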